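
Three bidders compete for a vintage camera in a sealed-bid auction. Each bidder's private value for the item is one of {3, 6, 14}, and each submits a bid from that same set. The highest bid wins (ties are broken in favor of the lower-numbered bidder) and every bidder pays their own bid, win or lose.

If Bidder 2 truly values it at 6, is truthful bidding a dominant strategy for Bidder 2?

Consider the case where Bidder 1 bids 3 and Bidder 3 bids 14.
Truthful bid 6: loses but pays 6, utility -6.
Bid 3 instead: loses but pays 3, utility -3.
Since -3 > -6, bidding 3 is strictly better here, so truthful bidding is not dominant.

No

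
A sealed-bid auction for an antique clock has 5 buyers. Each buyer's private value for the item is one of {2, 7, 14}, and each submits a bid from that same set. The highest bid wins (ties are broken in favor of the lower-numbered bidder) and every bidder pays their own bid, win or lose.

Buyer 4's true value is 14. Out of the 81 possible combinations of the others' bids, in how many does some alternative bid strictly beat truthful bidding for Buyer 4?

Others bid (2, 2, 2, 2): truth gives 0; bid 7 gives 7 > 0. Violating.
Others bid (2, 2, 2, 7): truth gives 0; bid 7 gives 7 > 0. Violating.
Others bid (2, 2, 14, 2): truth gives -14; bid 2 gives -2 > -14. Violating.
Others bid (2, 2, 14, 7): truth gives -14; bid 2 gives -2 > -14. Violating.
Others bid (2, 2, 2, 14): truth gives 0; no alternative beats it.
Others bid (2, 2, 7, 2): truth gives 0; no alternative beats it.
(Checking all 81 profiles: 59 have a profitable deviation, 22 do not.)

59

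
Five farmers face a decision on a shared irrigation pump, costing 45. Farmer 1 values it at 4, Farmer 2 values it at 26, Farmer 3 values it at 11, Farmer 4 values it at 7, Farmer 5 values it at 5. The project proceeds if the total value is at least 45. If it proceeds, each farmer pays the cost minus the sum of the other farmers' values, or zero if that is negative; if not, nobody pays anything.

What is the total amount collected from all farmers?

21

Total value 53 ≥ cost 45, so it is built.
Farmer 1: others sum to 49; max(0, 45 - 49) = 0.
Farmer 2: others sum to 27; max(0, 45 - 27) = 18.
Farmer 3: others sum to 42; max(0, 45 - 42) = 3.
Farmer 4: others sum to 46; max(0, 45 - 46) = 0.
Farmer 5: others sum to 48; max(0, 45 - 48) = 0.
Total collected = 0 + 18 + 3 + 0 + 0 = 21.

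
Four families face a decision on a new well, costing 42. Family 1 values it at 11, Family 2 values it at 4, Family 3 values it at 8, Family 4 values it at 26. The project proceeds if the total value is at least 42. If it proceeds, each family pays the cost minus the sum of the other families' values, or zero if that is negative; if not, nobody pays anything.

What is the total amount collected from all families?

Total value 49 ≥ cost 42, so it is built.
Family 1: others sum to 38; max(0, 42 - 38) = 4.
Family 2: others sum to 45; max(0, 42 - 45) = 0.
Family 3: others sum to 41; max(0, 42 - 41) = 1.
Family 4: others sum to 23; max(0, 42 - 23) = 19.
Total collected = 4 + 0 + 1 + 19 = 24.

24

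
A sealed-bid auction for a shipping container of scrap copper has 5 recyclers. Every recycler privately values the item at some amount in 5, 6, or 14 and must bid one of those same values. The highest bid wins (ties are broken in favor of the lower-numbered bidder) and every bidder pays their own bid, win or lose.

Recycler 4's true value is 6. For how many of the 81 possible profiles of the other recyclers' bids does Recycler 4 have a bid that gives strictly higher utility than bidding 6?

79

Others bid (5, 5, 5, 14): truth gives -6; bid 5 gives -5 > -6. Violating.
Others bid (5, 5, 6, 5): truth gives -6; bid 5 gives -5 > -6. Violating.
Others bid (5, 5, 6, 6): truth gives -6; bid 5 gives -5 > -6. Violating.
Others bid (5, 5, 6, 14): truth gives -6; bid 5 gives -5 > -6. Violating.
Others bid (5, 5, 5, 5): truth gives 0; no alternative beats it.
Others bid (5, 5, 5, 6): truth gives 0; no alternative beats it.
(Checking all 81 profiles: 79 have a profitable deviation, 2 do not.)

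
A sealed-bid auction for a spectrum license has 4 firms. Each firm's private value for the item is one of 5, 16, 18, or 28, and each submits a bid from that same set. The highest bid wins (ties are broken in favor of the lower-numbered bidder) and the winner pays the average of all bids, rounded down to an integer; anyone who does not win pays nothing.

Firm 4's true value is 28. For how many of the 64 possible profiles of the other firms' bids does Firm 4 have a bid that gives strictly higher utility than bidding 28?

Others bid (5, 5, 5): truth gives 18; bid 16 gives 21 > 18. Violating.
Others bid (5, 5, 16): truth gives 15; bid 18 gives 17 > 15. Violating.
Others bid (5, 16, 5): truth gives 15; bid 18 gives 17 > 15. Violating.
Others bid (5, 16, 16): truth gives 12; bid 18 gives 15 > 12. Violating.
Others bid (5, 5, 18): truth gives 14; no alternative beats it.
Others bid (5, 5, 28): truth gives 0; no alternative beats it.
(Checking all 64 profiles: 8 have a profitable deviation, 56 do not.)

8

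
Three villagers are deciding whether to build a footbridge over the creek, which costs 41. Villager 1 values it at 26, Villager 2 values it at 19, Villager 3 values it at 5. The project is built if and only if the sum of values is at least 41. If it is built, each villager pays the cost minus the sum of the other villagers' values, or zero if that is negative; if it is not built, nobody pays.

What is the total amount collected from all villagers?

Total value 50 ≥ cost 41, so it is built.
Villager 1: others sum to 24; max(0, 41 - 24) = 17.
Villager 2: others sum to 31; max(0, 41 - 31) = 10.
Villager 3: others sum to 45; max(0, 41 - 45) = 0.
Total collected = 17 + 10 + 0 = 27.

27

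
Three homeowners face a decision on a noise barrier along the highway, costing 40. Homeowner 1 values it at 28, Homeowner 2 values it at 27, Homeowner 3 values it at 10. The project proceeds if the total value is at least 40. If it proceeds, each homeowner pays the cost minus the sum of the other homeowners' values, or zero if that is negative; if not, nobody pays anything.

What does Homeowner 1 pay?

Total value 65 ≥ cost 40, so the project is built.
The other homeowners' values sum to 37.
Cost minus that sum is 40 - 37 = 3.

3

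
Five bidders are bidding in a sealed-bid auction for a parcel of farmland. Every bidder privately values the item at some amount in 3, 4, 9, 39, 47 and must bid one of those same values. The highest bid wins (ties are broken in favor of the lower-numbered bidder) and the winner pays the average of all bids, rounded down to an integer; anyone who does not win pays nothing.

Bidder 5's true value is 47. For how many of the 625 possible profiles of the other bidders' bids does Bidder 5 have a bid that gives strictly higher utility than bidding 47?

81

Others bid (3, 3, 3, 3): truth gives 36; bid 4 gives 44 > 36. Violating.
Others bid (3, 3, 3, 4): truth gives 35; bid 9 gives 43 > 35. Violating.
Others bid (3, 3, 3, 9): truth gives 34; bid 39 gives 36 > 34. Violating.
Others bid (3, 3, 4, 3): truth gives 35; bid 9 gives 43 > 35. Violating.
Others bid (3, 3, 3, 39): truth gives 28; no alternative beats it.
Others bid (3, 3, 3, 47): truth gives 0; no alternative beats it.
(Checking all 625 profiles: 81 have a profitable deviation, 544 do not.)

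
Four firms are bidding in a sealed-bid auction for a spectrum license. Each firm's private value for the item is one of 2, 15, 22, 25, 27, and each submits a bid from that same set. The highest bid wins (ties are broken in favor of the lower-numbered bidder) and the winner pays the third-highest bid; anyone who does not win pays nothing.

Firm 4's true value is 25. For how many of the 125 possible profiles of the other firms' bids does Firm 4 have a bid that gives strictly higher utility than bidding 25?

27

Others bid (2, 2, 25): truth gives 0; bid 27 gives 23 > 0. Violating.
Others bid (2, 15, 25): truth gives 0; bid 27 gives 10 > 0. Violating.
Others bid (2, 22, 25): truth gives 0; bid 27 gives 3 > 0. Violating.
Others bid (2, 25, 2): truth gives 0; bid 27 gives 23 > 0. Violating.
Others bid (2, 2, 2): truth gives 23; no alternative beats it.
Others bid (2, 2, 15): truth gives 23; no alternative beats it.
(Checking all 125 profiles: 27 have a profitable deviation, 98 do not.)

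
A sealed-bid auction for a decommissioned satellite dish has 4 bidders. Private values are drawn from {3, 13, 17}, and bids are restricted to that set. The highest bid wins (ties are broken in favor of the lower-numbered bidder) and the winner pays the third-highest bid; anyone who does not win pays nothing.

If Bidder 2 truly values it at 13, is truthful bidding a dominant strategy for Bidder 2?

No

Consider the case where Bidder 1 bids 3, Bidder 3 bids 3 and Bidder 4 bids 17.
Truthful bid 13: loses, pays 0, utility 0.
Bid 17 instead: wins, pays 3, utility 13 - 3 = 10.
Since 10 > 0, bidding 17 is strictly better here, so truthful bidding is not dominant.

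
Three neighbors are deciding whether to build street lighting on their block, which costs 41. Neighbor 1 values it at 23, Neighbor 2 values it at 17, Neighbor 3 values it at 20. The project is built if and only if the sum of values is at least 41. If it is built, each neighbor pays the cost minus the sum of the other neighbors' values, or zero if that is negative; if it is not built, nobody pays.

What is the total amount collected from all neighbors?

Total value 60 ≥ cost 41, so it is built.
Neighbor 1: others sum to 37; max(0, 41 - 37) = 4.
Neighbor 2: others sum to 43; max(0, 41 - 43) = 0.
Neighbor 3: others sum to 40; max(0, 41 - 40) = 1.
Total collected = 4 + 0 + 1 = 5.

5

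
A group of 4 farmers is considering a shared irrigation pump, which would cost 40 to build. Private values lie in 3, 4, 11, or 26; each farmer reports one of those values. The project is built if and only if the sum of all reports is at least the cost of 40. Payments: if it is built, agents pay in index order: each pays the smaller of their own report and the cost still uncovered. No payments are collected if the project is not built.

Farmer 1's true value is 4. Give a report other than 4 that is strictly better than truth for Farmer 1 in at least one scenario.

3

Suppose Farmer 2 reports 3, Farmer 3 reports 11 and Farmer 4 reports 26.
Report 4: project built, pays 4, utility 4 - 4 = 0.
Report 3: project built, pays 3, utility 4 - 3 = 1.
So reporting 3 beats truth here (1 > 0).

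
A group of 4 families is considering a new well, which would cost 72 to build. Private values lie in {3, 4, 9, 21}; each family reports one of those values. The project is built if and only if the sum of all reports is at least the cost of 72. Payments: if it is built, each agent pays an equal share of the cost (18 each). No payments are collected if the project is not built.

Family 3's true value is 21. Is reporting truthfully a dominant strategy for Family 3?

Yes

Check each profile of the others' reports and compare truth against every alternative report.
Others report (9, 21, 21): truth gives 3, best alternative gives 0.
Others report (21, 9, 21): truth gives 3, best alternative gives 0.
Others report (21, 21, 9): truth gives 3, best alternative gives 0.
Others report (21, 21, 21): truth gives 3, best alternative gives 3.
Others report (3, 3, 3): truth gives 0, best alternative gives 0.
Others report (3, 3, 4): truth gives 0, best alternative gives 0.
(Remaining 58 profiles checked similarly; truth is weakly best in each.)
In every case the truthful report is at least as good as any alternative, so it is a dominant strategy.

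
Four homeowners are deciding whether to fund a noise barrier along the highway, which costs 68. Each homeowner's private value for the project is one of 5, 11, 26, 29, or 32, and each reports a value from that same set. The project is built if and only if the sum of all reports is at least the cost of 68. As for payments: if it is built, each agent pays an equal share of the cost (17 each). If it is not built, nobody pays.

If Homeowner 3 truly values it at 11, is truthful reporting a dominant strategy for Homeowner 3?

Consider the case where Homeowner 1 reports 5, Homeowner 2 reports 26 and Homeowner 4 reports 26.
Truthful report 11: project built, pays 17, utility 11 - 17 = -6.
Report 5 instead: project not built, utility 0.
Since 0 > -6, reporting 5 is strictly better here, so truthful reporting is not dominant.

No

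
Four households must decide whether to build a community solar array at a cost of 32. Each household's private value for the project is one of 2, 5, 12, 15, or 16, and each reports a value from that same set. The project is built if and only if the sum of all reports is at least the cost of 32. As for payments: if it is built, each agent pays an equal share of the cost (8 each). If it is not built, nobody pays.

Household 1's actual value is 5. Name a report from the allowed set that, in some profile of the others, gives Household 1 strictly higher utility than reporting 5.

2

Suppose Household 2 reports 2, Household 3 reports 12 and Household 4 reports 15.
Report 5: project built, pays 8, utility 5 - 8 = -3.
Report 2: project not built, utility 0.
So reporting 2 beats truth here (0 > -3).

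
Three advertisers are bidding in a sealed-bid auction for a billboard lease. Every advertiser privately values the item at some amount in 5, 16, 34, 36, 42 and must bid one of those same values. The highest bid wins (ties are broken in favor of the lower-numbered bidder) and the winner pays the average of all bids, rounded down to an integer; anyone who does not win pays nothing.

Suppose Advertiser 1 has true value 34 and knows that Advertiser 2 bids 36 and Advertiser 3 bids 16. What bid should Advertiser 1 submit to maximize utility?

36

Bid 5: loses, pays 0, utility 0.
Bid 16: loses, pays 0, utility 0.
Bid 34: loses, pays 0, utility 0.
Bid 36: wins, pays 29, utility 34 - 29 = 5.
Bid 42: wins, pays 31, utility 34 - 31 = 3.
The best choice is 36 with utility 5.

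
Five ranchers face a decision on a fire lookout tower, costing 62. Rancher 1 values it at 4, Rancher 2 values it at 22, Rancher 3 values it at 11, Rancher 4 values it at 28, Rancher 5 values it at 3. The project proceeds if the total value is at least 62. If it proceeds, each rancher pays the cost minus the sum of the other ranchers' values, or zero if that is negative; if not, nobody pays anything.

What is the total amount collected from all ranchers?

Total value 68 ≥ cost 62, so it is built.
Rancher 1: others sum to 64; max(0, 62 - 64) = 0.
Rancher 2: others sum to 46; max(0, 62 - 46) = 16.
Rancher 3: others sum to 57; max(0, 62 - 57) = 5.
Rancher 4: others sum to 40; max(0, 62 - 40) = 22.
Rancher 5: others sum to 65; max(0, 62 - 65) = 0.
Total collected = 0 + 16 + 5 + 22 + 0 = 43.

43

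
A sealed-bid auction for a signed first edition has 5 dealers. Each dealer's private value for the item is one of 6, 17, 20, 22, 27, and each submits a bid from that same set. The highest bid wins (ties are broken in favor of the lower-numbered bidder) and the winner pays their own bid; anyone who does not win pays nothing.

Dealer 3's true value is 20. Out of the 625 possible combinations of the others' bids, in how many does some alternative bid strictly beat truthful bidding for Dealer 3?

Others bid (6, 6, 6, 6): truth gives 0; bid 17 gives 3 > 0. Violating.
Others bid (6, 6, 6, 17): truth gives 0; bid 17 gives 3 > 0. Violating.
Others bid (6, 6, 17, 6): truth gives 0; bid 17 gives 3 > 0. Violating.
Others bid (6, 6, 17, 17): truth gives 0; bid 17 gives 3 > 0. Violating.
Others bid (6, 6, 6, 20): truth gives 0; no alternative beats it.
Others bid (6, 6, 6, 22): truth gives 0; no alternative beats it.
(Checking all 625 profiles: 4 have a profitable deviation, 621 do not.)

4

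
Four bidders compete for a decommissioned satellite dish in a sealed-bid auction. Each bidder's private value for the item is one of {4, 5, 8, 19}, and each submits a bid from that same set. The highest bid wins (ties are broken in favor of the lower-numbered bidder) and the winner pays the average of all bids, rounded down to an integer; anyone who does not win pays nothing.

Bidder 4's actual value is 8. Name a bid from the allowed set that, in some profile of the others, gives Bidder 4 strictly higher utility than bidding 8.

5

Suppose Bidder 1 bids 4, Bidder 2 bids 4 and Bidder 3 bids 4.
Bid 8: wins, pays 5, utility 8 - 5 = 3.
Bid 5: wins, pays 4, utility 8 - 4 = 4.
So bidding 5 beats truth here (4 > 3).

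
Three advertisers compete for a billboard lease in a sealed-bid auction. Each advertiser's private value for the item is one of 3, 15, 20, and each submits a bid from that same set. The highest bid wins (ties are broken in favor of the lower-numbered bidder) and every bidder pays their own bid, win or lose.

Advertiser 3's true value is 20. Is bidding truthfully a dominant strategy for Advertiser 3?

No

Consider the case where Advertiser 1 bids 3 and Advertiser 2 bids 3.
Truthful bid 20: wins, pays 20, utility 20 - 20 = 0.
Bid 15 instead: wins, pays 15, utility 20 - 15 = 5.
Since 5 > 0, bidding 15 is strictly better here, so truthful bidding is not dominant.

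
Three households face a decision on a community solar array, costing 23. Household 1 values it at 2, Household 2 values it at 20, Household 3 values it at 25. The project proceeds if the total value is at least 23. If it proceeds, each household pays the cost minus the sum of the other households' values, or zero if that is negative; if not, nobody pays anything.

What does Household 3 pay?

1

Total value 47 ≥ cost 23, so the project is built.
The other households' values sum to 22.
Cost minus that sum is 23 - 22 = 1.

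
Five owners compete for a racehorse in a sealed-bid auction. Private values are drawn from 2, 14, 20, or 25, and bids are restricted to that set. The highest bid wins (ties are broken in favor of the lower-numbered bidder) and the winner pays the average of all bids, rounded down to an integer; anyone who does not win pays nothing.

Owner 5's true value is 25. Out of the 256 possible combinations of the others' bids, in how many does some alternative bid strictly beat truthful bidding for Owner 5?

16

Others bid (2, 2, 2, 2): truth gives 19; bid 14 gives 21 > 19. Violating.
Others bid (2, 2, 2, 14): truth gives 16; bid 20 gives 17 > 16. Violating.
Others bid (2, 2, 14, 2): truth gives 16; bid 20 gives 17 > 16. Violating.
Others bid (2, 2, 14, 14): truth gives 14; bid 20 gives 15 > 14. Violating.
Others bid (2, 2, 2, 20): truth gives 15; no alternative beats it.
Others bid (2, 2, 2, 25): truth gives 0; no alternative beats it.
(Checking all 256 profiles: 16 have a profitable deviation, 240 do not.)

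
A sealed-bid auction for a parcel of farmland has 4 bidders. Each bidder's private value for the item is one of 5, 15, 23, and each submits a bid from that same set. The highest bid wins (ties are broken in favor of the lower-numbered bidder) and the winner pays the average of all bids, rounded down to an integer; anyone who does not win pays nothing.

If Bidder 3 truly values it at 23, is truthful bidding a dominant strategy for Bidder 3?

No

Consider the case where Bidder 1 bids 5, Bidder 2 bids 5 and Bidder 4 bids 5.
Truthful bid 23: wins, pays 9, utility 23 - 9 = 14.
Bid 15 instead: wins, pays 7, utility 23 - 7 = 16.
Since 16 > 14, bidding 15 is strictly better here, so truthful bidding is not dominant.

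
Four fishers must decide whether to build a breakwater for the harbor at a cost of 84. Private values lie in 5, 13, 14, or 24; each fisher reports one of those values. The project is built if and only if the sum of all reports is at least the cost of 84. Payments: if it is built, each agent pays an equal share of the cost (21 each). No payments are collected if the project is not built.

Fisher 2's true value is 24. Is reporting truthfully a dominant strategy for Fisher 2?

Check each profile of the others' reports and compare truth against every alternative report.
Others report (13, 24, 24): truth gives 3, best alternative gives 0.
Others report (14, 24, 24): truth gives 3, best alternative gives 0.
Others report (24, 13, 24): truth gives 3, best alternative gives 0.
Others report (24, 14, 24): truth gives 3, best alternative gives 0.
Others report (24, 24, 13): truth gives 3, best alternative gives 0.
Others report (24, 24, 14): truth gives 3, best alternative gives 0.
(Remaining 58 profiles checked similarly; truth is weakly best in each.)
In every case the truthful report is at least as good as any alternative, so it is a dominant strategy.

Yes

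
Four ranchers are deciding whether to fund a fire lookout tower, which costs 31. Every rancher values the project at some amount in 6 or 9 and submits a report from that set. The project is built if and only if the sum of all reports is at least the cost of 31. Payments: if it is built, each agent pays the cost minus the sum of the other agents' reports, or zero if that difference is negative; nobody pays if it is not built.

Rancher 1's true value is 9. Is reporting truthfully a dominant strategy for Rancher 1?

Yes

Check each profile of the others' reports and compare truth against every alternative report.
Others report (6, 9, 9): truth gives 2, best alternative gives 0.
Others report (9, 6, 9): truth gives 2, best alternative gives 0.
Others report (9, 9, 6): truth gives 2, best alternative gives 0.
Others report (9, 9, 9): truth gives 5, best alternative gives 5.
Others report (6, 6, 6): truth gives 0, best alternative gives 0.
Others report (6, 6, 9): truth gives 0, best alternative gives 0.
(Remaining 2 profiles checked similarly; truth is weakly best in each.)
In every case the truthful report is at least as good as any alternative, so it is a dominant strategy.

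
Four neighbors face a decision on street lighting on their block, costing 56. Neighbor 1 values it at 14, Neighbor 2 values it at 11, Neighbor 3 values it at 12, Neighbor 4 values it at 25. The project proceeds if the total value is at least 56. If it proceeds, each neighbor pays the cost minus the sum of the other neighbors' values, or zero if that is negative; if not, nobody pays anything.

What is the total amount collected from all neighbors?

38

Total value 62 ≥ cost 56, so it is built.
Neighbor 1: others sum to 48; max(0, 56 - 48) = 8.
Neighbor 2: others sum to 51; max(0, 56 - 51) = 5.
Neighbor 3: others sum to 50; max(0, 56 - 50) = 6.
Neighbor 4: others sum to 37; max(0, 56 - 37) = 19.
Total collected = 8 + 5 + 6 + 19 = 38.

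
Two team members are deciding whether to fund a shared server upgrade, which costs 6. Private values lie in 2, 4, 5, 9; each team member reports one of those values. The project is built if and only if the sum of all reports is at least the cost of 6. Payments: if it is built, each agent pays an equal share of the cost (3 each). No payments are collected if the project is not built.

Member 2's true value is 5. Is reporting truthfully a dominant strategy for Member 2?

Check each profile of the others' reports and compare truth against every alternative report.
Others report (2): truth gives 2, best alternative gives 2.
Others report (4): truth gives 2, best alternative gives 2.
Others report (5): truth gives 2, best alternative gives 2.
Others report (9): truth gives 2, best alternative gives 2.
In every case the truthful report is at least as good as any alternative, so it is a dominant strategy.

Yes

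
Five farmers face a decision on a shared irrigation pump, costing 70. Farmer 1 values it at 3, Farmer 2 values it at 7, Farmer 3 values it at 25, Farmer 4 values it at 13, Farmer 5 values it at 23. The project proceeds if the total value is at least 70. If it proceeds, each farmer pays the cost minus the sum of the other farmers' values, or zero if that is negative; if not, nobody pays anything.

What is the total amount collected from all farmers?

66

Total value 71 ≥ cost 70, so it is built.
Farmer 1: others sum to 68; max(0, 70 - 68) = 2.
Farmer 2: others sum to 64; max(0, 70 - 64) = 6.
Farmer 3: others sum to 46; max(0, 70 - 46) = 24.
Farmer 4: others sum to 58; max(0, 70 - 58) = 12.
Farmer 5: others sum to 48; max(0, 70 - 48) = 22.
Total collected = 2 + 6 + 24 + 12 + 22 = 66.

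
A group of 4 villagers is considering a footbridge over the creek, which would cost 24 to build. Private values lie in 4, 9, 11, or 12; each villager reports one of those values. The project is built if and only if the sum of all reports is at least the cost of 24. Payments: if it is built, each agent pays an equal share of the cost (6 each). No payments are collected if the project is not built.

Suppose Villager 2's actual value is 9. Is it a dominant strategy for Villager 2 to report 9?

No

Consider the case where Villager 1 reports 4, Villager 3 reports 4 and Villager 4 reports 4.
Truthful report 9: project not built, utility 0.
Report 12 instead: project built, pays 6, utility 9 - 6 = 3.
Since 3 > 0, reporting 12 is strictly better here, so truthful reporting is not dominant.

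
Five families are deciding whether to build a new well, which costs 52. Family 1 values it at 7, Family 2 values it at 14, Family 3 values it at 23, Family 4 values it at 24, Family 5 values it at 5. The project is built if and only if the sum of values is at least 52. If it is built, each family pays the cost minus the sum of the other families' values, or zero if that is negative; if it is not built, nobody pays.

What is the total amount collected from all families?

5

Total value 73 ≥ cost 52, so it is built.
Family 1: others sum to 66; max(0, 52 - 66) = 0.
Family 2: others sum to 59; max(0, 52 - 59) = 0.
Family 3: others sum to 50; max(0, 52 - 50) = 2.
Family 4: others sum to 49; max(0, 52 - 49) = 3.
Family 5: others sum to 68; max(0, 52 - 68) = 0.
Total collected = 0 + 0 + 2 + 3 + 0 = 5.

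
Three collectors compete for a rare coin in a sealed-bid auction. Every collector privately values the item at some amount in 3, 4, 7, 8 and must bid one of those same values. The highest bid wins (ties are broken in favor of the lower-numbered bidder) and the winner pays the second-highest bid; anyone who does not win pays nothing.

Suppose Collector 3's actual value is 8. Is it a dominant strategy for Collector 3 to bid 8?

Yes

Check each profile of the others' bids and compare truth against every alternative bid.
Others bid (3, 7): truth gives 1, best alternative gives 0.
Others bid (4, 7): truth gives 1, best alternative gives 0.
Others bid (7, 3): truth gives 1, best alternative gives 0.
Others bid (7, 4): truth gives 1, best alternative gives 0.
Others bid (7, 7): truth gives 1, best alternative gives 0.
Others bid (3, 3): truth gives 5, best alternative gives 5.
(Remaining 10 profiles checked similarly; truth is weakly best in each.)
In every case the truthful bid is at least as good as any alternative, so it is a dominant strategy.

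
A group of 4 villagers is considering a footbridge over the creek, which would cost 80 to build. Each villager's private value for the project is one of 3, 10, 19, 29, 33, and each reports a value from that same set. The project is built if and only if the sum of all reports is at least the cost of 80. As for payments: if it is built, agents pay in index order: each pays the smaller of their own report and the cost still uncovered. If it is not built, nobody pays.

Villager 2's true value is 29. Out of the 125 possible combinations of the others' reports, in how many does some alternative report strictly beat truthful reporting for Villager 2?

Others report (3, 29, 29): truth gives 0; report 19 gives 10 > 0. Violating.
Others report (3, 29, 33): truth gives 0; report 19 gives 10 > 0. Violating.
Others report (3, 33, 29): truth gives 0; report 19 gives 10 > 0. Violating.
Others report (3, 33, 33): truth gives 0; report 19 gives 10 > 0. Violating.
Others report (3, 3, 3): truth gives 0; no alternative beats it.
Others report (3, 3, 10): truth gives 0; no alternative beats it.
(Checking all 125 profiles: 56 have a profitable deviation, 69 do not.)

56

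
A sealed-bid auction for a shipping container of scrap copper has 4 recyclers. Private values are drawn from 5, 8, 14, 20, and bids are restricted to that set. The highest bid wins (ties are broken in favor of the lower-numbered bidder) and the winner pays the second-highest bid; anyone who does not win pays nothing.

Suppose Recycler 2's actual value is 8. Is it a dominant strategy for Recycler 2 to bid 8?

Check each profile of the others' bids and compare truth against every alternative bid.
Others bid (5, 5, 5): truth gives 3, best alternative gives 3.
Others bid (5, 5, 8): truth gives 0, best alternative gives 0.
Others bid (5, 5, 14): truth gives 0, best alternative gives 0.
Others bid (5, 5, 20): truth gives 0, best alternative gives 0.
Others bid (5, 8, 5): truth gives 0, best alternative gives 0.
Others bid (5, 8, 8): truth gives 0, best alternative gives 0.
(Remaining 58 profiles checked similarly; truth is weakly best in each.)
In every case the truthful bid is at least as good as any alternative, so it is a dominant strategy.

Yes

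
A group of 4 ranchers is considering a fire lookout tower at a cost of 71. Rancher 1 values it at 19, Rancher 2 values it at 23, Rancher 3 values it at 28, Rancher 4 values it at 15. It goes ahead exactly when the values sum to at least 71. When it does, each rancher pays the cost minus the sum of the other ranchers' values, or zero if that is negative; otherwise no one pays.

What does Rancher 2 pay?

9

Total value 85 ≥ cost 71, so the project is built.
The other ranchers' values sum to 62.
Cost minus that sum is 71 - 62 = 9.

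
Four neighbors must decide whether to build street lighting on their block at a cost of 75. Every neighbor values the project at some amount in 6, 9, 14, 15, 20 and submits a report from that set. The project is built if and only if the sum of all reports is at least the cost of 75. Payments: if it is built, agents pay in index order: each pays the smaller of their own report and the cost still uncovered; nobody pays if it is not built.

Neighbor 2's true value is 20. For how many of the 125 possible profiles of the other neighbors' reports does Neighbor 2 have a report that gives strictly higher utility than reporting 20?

Others report (20, 20, 20): truth gives 0; report 15 gives 5 > 0. Violating.
Others report (6, 6, 6): truth gives 0; no alternative beats it.
Others report (6, 6, 9): truth gives 0; no alternative beats it.
(Checking all 125 profiles: 1 has a profitable deviation, 124 do not.)

1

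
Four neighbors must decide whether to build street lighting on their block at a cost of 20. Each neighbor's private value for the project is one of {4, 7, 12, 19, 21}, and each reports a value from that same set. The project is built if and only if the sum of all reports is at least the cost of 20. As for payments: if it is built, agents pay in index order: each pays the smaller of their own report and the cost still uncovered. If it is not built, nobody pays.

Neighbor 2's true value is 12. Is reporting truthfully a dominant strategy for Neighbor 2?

Consider the case where Neighbor 1 reports 4, Neighbor 3 reports 4 and Neighbor 4 reports 7.
Truthful report 12: project built, pays 12, utility 12 - 12 = 0.
Report 7 instead: project built, pays 7, utility 12 - 7 = 5.
Since 5 > 0, reporting 7 is strictly better here, so truthful reporting is not dominant.

No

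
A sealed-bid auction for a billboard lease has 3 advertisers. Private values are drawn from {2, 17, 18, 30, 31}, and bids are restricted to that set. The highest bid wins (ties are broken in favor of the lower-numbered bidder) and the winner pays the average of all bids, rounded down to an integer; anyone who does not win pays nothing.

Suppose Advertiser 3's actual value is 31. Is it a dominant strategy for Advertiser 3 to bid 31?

No

Consider the case where Advertiser 1 bids 2 and Advertiser 2 bids 2.
Truthful bid 31: wins, pays 11, utility 31 - 11 = 20.
Bid 17 instead: wins, pays 7, utility 31 - 7 = 24.
Since 24 > 20, bidding 17 is strictly better here, so truthful bidding is not dominant.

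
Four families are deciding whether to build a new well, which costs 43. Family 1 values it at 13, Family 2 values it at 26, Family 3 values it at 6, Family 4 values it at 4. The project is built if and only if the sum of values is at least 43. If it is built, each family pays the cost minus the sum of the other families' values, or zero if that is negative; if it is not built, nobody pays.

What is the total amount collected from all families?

Total value 49 ≥ cost 43, so it is built.
Family 1: others sum to 36; max(0, 43 - 36) = 7.
Family 2: others sum to 23; max(0, 43 - 23) = 20.
Family 3: others sum to 43; max(0, 43 - 43) = 0.
Family 4: others sum to 45; max(0, 43 - 45) = 0.
Total collected = 7 + 20 + 0 + 0 = 27.

27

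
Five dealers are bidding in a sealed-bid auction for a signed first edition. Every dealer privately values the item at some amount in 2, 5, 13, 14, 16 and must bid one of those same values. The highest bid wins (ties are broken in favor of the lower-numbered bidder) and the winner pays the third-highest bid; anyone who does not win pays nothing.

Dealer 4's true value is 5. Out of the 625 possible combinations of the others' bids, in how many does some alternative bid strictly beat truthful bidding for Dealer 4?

Others bid (2, 2, 2, 13): truth gives 0; bid 13 gives 3 > 0. Violating.
Others bid (2, 2, 2, 14): truth gives 0; bid 14 gives 3 > 0. Violating.
Others bid (2, 2, 2, 16): truth gives 0; bid 16 gives 3 > 0. Violating.
Others bid (2, 2, 5, 2): truth gives 0; bid 13 gives 3 > 0. Violating.
Others bid (2, 2, 2, 2): truth gives 3; no alternative beats it.
Others bid (2, 2, 2, 5): truth gives 3; no alternative beats it.
(Checking all 625 profiles: 12 have a profitable deviation, 613 do not.)

12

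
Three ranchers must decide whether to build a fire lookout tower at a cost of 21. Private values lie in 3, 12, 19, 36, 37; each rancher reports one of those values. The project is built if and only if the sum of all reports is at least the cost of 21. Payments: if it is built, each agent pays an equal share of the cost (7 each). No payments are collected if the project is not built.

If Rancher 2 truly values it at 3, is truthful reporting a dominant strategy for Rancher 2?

Check each profile of the others' reports and compare truth against every alternative report.
Others report (3, 12): truth gives 0, best alternative gives -4.
Others report (12, 3): truth gives 0, best alternative gives -4.
Others report (3, 19): truth gives -4, best alternative gives -4.
Others report (3, 36): truth gives -4, best alternative gives -4.
Others report (3, 37): truth gives -4, best alternative gives -4.
Others report (12, 12): truth gives -4, best alternative gives -4.
(Remaining 19 profiles checked similarly; truth is weakly best in each.)
In every case the truthful report is at least as good as any alternative, so it is a dominant strategy.

Yes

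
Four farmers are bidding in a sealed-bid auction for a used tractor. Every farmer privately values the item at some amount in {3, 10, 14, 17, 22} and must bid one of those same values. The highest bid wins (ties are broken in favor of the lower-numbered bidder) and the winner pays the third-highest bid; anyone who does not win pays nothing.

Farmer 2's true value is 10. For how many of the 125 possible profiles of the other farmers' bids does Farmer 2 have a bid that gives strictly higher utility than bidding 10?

9

Others bid (3, 3, 14): truth gives 0; bid 14 gives 7 > 0. Violating.
Others bid (3, 3, 17): truth gives 0; bid 17 gives 7 > 0. Violating.
Others bid (3, 3, 22): truth gives 0; bid 22 gives 7 > 0. Violating.
Others bid (3, 14, 3): truth gives 0; bid 14 gives 7 > 0. Violating.
Others bid (3, 3, 3): truth gives 7; no alternative beats it.
Others bid (3, 3, 10): truth gives 7; no alternative beats it.
(Checking all 125 profiles: 9 have a profitable deviation, 116 do not.)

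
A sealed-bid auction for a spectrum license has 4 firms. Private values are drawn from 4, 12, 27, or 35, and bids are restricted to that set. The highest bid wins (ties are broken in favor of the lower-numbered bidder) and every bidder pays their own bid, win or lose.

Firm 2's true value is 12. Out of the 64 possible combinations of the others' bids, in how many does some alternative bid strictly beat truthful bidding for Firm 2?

Others bid (4, 4, 27): truth gives -12; bid 4 gives -4 > -12. Violating.
Others bid (4, 4, 35): truth gives -12; bid 4 gives -4 > -12. Violating.
Others bid (4, 12, 27): truth gives -12; bid 4 gives -4 > -12. Violating.
Others bid (4, 12, 35): truth gives -12; bid 4 gives -4 > -12. Violating.
Others bid (4, 4, 4): truth gives 0; no alternative beats it.
Others bid (4, 4, 12): truth gives 0; no alternative beats it.
(Checking all 64 profiles: 60 have a profitable deviation, 4 do not.)

60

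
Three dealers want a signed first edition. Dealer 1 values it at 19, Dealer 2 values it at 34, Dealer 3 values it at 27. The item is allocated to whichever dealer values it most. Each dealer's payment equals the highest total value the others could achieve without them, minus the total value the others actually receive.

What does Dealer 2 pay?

Dealer 2 has the highest value and receives the item.
Without Dealer 2, the item would go to the next-highest value, 27, so the others could achieve 27.
With Dealer 2 present and winning, the others receive nothing, so their total is 0.
Payment = 27 - 0 = 27.

27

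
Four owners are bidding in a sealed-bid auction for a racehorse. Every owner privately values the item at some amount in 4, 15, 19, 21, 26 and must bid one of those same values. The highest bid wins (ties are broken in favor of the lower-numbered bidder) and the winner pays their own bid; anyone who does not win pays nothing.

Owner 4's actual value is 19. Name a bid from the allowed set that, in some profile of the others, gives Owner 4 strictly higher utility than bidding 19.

15

Suppose Owner 1 bids 4, Owner 2 bids 4 and Owner 3 bids 4.
Bid 19: wins, pays 19, utility 19 - 19 = 0.
Bid 15: wins, pays 15, utility 19 - 15 = 4.
So bidding 15 beats truth here (4 > 0).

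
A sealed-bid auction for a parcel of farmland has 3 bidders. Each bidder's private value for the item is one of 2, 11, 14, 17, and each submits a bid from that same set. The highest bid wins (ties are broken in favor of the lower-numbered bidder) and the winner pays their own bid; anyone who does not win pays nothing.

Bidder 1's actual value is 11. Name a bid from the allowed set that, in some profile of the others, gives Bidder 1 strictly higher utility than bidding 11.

2

Suppose Bidder 2 bids 2 and Bidder 3 bids 2.
Bid 11: wins, pays 11, utility 11 - 11 = 0.
Bid 2: wins, pays 2, utility 11 - 2 = 9.
So bidding 2 beats truth here (9 > 0).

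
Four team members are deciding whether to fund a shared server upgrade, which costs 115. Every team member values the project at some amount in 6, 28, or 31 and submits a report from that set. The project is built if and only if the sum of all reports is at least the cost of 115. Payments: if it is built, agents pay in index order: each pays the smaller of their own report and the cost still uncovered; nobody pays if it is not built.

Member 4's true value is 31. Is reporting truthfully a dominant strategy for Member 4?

Check each profile of the others' reports and compare truth against every alternative report.
Others report (31, 31, 31): truth gives 9, best alternative gives 9.
Others report (28, 31, 31): truth gives 6, best alternative gives 6.
Others report (31, 28, 31): truth gives 6, best alternative gives 6.
Others report (31, 31, 28): truth gives 6, best alternative gives 6.
Others report (28, 28, 31): truth gives 3, best alternative gives 3.
Others report (28, 31, 28): truth gives 3, best alternative gives 3.
(Remaining 21 profiles checked similarly; truth is weakly best in each.)
In every case the truthful report is at least as good as any alternative, so it is a dominant strategy.

Yes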